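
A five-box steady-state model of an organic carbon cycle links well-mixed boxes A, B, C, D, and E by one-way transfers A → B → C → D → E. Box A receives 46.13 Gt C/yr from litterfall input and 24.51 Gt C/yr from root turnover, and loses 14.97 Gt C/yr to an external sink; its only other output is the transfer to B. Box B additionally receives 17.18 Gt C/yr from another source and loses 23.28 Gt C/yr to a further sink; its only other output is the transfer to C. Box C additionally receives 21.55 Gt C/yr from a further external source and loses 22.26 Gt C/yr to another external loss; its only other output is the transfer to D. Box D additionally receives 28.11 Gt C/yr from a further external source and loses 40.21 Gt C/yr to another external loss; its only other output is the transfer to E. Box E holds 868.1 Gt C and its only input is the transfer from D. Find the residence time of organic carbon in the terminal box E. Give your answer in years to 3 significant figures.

23.6 yr

Box A: F(A→B) = (46.13 + 24.51) − 14.97 = 55.670 Gt C/yr.
Box B: F(B→C) = (55.670 + 17.18) − 23.28 = 49.570 Gt C/yr.
Box C: F(C→D) = (49.570 + 21.55) − 22.26 = 48.860 Gt C/yr.
Box D: F(D→E) = (48.860 + 28.11) − 40.21 = 36.760 Gt C/yr.
Box E throughput = its input = 36.760 Gt C/yr; τ = 868.1 / 36.760 = 23.62 yr.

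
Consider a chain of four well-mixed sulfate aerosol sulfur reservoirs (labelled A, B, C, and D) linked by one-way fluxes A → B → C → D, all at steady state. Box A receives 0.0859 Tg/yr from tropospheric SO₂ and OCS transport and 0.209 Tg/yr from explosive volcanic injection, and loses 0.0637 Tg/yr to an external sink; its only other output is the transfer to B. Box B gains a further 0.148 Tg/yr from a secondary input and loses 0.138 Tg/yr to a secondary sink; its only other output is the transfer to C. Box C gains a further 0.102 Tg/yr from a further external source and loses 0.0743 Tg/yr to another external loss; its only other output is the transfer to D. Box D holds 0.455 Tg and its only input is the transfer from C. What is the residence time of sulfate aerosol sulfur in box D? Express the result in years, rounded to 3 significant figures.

1.69 yr

Box A: F(A→B) = (0.0859 + 0.209) − 0.0637 = 0.23120 Tg/yr.
Box B: F(B→C) = (0.23120 + 0.148) − 0.138 = 0.24120 Tg/yr.
Box C: F(C→D) = (0.24120 + 0.102) − 0.0743 = 0.26890 Tg/yr.
Box D throughput = its input = 0.26890 Tg/yr; τ = 0.455 / 0.26890 = 1.692 yr.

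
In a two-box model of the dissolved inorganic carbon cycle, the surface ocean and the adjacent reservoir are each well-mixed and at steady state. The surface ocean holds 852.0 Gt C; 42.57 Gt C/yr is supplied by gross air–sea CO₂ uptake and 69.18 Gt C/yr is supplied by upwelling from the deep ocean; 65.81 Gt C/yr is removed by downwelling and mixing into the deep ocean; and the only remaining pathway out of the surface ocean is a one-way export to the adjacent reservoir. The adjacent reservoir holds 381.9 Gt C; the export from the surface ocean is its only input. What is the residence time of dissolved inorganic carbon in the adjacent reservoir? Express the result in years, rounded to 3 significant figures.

Balance the surface ocean: ΣF_in = 42.57 + 69.18 = 111.75 Gt C/yr.
Export to the adjacent reservoir = ΣF_in − (65.81) = 45.940 Gt C/yr.
At steady state the output of the adjacent reservoir equals its input, 45.940 Gt C/yr.
τ = M / F = 381.9 / 45.940 = 8.313 yr.

8.31 yr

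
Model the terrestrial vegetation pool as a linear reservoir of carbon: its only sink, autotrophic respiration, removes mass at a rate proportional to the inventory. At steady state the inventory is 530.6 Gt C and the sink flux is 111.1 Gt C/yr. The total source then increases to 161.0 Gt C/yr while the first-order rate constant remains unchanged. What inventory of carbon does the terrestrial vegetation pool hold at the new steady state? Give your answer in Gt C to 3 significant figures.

769 Gt C

Rate constant k = F/M = 111.1 / 530.6 = 0.2094 yr⁻¹.
At the new steady state, source = k·M_new ⇒ M_new = 161.0 / 0.2094 = 768.9 Gt C.
(Equivalently M_new = M × F_new/F_old = 530.6 × 161.0/111.1.)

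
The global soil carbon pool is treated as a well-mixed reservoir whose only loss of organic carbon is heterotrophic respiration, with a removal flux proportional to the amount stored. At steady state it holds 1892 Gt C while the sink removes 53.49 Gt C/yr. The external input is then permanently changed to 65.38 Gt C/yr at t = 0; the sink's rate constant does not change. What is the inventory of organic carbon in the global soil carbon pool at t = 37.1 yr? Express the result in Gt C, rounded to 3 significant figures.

Residence time τ = M₀/F₀ = 35.37 yr. The eventual steady state is M_∞ = M₀·(F₁/F₀) = 1892 × 65.38/53.49 = 2312.6 Gt C.
The anomaly ΔM(t) = M(t) − M_∞ decays as ΔM₀·e^(−t/τ) with ΔM₀ = 1892 − 2312.6 = −420.6 Gt C.
At t = 37.1 yr, e^(−t/τ) = e^(−1.049) = 0.3503, so ΔM = −147.3 Gt C and M = 2312.6 − 147.3 = 2165.2 Gt C.

2170 Gt C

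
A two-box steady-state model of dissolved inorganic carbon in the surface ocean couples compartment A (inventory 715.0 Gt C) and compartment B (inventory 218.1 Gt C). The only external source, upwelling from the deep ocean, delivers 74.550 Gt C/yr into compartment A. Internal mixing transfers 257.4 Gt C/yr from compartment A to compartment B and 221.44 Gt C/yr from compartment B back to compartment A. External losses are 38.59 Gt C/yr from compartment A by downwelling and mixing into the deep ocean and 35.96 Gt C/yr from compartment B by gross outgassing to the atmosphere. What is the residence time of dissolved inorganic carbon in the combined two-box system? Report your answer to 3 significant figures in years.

12.5 yr

Residence time in the combined system uses the total inventory and the total *external* removal — internal exchanges between the two boxes cancel.
M_total = 715.0 + 218.1 = 933.10 Gt C.
ΣF_external_out = 38.59 + 35.96 = 74.550 Gt C/yr.
τ = M_total / ΣF_ext = 933.10 / 74.550 = 12.52 yr.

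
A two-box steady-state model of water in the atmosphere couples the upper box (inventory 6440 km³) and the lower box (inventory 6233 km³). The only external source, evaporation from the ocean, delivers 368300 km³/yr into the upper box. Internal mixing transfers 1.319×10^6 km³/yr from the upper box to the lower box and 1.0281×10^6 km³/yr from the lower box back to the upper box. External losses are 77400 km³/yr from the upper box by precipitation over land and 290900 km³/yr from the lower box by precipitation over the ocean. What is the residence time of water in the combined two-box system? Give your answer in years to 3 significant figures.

0.0344 yr

For the system as a whole, the A↔B exchange is internal and contributes nothing to the throughput; only the external sinks remove mass.
M_total = 6440 + 6233 = 12673 km³.
ΣF_external_out = 77400 + 290900 = 368300 km³/yr.
τ = M_total / ΣF_ext = 12673 / 368300 = 0.03441 yr.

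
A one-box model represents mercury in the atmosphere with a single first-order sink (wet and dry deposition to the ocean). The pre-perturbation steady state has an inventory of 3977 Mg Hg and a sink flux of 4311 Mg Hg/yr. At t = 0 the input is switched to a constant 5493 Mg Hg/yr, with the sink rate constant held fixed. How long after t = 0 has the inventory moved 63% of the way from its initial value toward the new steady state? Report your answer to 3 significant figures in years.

τ = M₀/F₀ = 3977/4311 = 0.9225 yr.
The remaining gap fraction is e^(−t/τ); 63% covered ⇒ e^(−t/τ) = 0.370.
t = −τ ln(0.370) = 0.9225 × 0.9943 = 0.9172 yr.

0.917 yr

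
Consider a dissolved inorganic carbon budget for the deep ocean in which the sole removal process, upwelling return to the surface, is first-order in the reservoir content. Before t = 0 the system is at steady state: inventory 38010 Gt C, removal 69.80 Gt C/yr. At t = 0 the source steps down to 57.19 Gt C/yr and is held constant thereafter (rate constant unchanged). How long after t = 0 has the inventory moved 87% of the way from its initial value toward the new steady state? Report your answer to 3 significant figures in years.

τ = M₀/F₀ = 38010/69.80 = 544.6 yr.
The remaining gap fraction is e^(−t/τ); 87% covered ⇒ e^(−t/τ) = 0.130.
t = −τ ln(0.130) = 544.6 × 2.040 = 1111 yr.

1110 yr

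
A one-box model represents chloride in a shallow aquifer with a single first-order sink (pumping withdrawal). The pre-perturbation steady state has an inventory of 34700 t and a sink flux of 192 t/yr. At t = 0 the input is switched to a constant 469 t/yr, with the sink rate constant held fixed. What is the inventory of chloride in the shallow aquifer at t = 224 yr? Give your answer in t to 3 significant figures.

70300 t

The sink rate constant is k = F₀/M₀ = 192/34700 = 0.005533 yr⁻¹.
Solving dM/dt = F₁ − kM with M(0) = M₀ gives M(t) = F₁/k + (M₀ − F₁/k)·e^(−kt).
F₁/k = 469/0.005533 = 84762 t; kt = 0.005533 × 224 = 1.239, e^(−kt) = 0.2896.
M(224) = 84762 + (34700 − 84762) × 0.2896 = 84762 − 14500 = 70266 t.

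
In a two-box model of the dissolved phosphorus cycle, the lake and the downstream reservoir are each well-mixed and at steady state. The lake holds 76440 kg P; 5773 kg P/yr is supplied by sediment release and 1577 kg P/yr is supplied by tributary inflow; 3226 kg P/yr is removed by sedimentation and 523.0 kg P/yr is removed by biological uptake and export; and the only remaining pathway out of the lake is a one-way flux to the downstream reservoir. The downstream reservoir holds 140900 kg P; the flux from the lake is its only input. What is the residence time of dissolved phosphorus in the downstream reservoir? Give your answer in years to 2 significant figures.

39 yr

Balance the lake: ΣF_in = 5773 + 1577 = 7350.0 kg P/yr.
Flux to the downstream reservoir = ΣF_in − (3226 + 523.0) = 3601.0 kg P/yr.
At steady state the output of the downstream reservoir equals its input, 3601.0 kg P/yr.
τ = M / F = 140900 / 3601.0 = 39.13 yr.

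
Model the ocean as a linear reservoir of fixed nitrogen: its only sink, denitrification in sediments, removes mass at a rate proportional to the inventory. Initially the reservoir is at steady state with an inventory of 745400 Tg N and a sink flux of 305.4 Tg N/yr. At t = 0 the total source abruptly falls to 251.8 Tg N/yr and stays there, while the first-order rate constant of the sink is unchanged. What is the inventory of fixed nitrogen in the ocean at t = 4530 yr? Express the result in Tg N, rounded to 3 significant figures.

635000 Tg N

The sink rate constant is k = F₀/M₀ = 305.4/745400 = 0.0004097 yr⁻¹.
Solving dM/dt = F₁ − kM with M(0) = M₀ gives M(t) = F₁/k + (M₀ − F₁/k)·e^(−kt).
F₁/k = 251.8/0.0004097 = 614580 Tg N; kt = 0.0004097 × 4530 = 1.856, e^(−kt) = 0.1563.
M(4530) = 614580 + (745400 − 614580) × 0.1563 = 614580 + 20450 = 635020 Tg N.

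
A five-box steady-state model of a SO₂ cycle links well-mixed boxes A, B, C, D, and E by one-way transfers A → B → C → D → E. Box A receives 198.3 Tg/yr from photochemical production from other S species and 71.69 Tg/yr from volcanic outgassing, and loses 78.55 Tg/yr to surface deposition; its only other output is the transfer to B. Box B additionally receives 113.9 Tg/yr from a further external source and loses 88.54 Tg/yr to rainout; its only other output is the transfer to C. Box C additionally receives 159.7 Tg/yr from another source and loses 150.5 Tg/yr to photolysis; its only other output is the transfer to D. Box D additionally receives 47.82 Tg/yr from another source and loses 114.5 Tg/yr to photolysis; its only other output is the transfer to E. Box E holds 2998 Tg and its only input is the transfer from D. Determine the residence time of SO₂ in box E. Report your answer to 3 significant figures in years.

Box A: F(A→B) = (198.3 + 71.69) − 78.55 = 191.44 Tg/yr.
Box B: F(B→C) = (191.44 + 113.9) − 88.54 = 216.80 Tg/yr.
Box C: F(C→D) = (216.80 + 159.7) − 150.5 = 226.00 Tg/yr.
Box D: F(D→E) = (226.00 + 47.82) − 114.5 = 159.32 Tg/yr.
Box E throughput = its input = 159.32 Tg/yr; τ = 2998 / 159.32 = 18.82 yr.

18.8 yr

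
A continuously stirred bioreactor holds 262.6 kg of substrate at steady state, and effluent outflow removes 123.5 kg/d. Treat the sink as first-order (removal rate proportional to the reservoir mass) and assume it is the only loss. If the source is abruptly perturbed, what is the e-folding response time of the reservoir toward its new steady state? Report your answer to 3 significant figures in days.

For a linear reservoir the response time equals the residence time τ = M/F.
τ = 262.6 / 123.5 = 2.126 d.

2.13 d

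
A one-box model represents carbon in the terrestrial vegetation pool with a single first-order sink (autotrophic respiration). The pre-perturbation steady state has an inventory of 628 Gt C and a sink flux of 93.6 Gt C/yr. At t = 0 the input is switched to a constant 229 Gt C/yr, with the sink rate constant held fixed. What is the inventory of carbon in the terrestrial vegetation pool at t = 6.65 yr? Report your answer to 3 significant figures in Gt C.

Residence time τ = M₀/F₀ = 6.709 yr. The eventual steady state is M_∞ = M₀·(F₁/F₀) = 628 × 229/93.6 = 1536.5 Gt C.
The anomaly ΔM(t) = M(t) − M_∞ decays as ΔM₀·e^(−t/τ) with ΔM₀ = 628 − 1536.5 = −908.5 Gt C.
At t = 6.65 yr, e^(−t/τ) = e^(−0.9911) = 0.3712, so ΔM = −337.2 Gt C and M = 1536.5 − 337.2 = 1199.3 Gt C.

1200 Gt C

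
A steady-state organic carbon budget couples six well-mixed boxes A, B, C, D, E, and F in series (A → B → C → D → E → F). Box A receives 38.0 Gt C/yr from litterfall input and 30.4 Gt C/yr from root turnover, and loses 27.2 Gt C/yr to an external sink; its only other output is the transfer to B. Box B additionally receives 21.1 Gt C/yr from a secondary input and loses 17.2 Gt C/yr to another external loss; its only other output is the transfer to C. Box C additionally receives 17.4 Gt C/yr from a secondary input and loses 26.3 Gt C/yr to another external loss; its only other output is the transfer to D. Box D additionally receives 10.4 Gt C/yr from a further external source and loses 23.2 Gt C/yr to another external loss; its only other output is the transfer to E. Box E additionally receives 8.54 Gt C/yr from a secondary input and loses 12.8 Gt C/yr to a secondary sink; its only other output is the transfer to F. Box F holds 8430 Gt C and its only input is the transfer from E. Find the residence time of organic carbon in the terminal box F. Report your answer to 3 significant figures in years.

Box A: F(A→B) = (38.0 + 30.4) − 27.2 = 41.200 Gt C/yr.
Box B: F(B→C) = (41.200 + 21.1) − 17.2 = 45.100 Gt C/yr.
Box C: F(C→D) = (45.100 + 17.4) − 26.3 = 36.200 Gt C/yr.
Box D: F(D→E) = (36.200 + 10.4) − 23.2 = 23.400 Gt C/yr.
Box E: F(E→F) = (23.400 + 8.54) − 12.8 = 19.140 Gt C/yr.
Box F throughput = its input = 19.140 Gt C/yr; τ = 8430 / 19.140 = 440.4 yr.

440 yr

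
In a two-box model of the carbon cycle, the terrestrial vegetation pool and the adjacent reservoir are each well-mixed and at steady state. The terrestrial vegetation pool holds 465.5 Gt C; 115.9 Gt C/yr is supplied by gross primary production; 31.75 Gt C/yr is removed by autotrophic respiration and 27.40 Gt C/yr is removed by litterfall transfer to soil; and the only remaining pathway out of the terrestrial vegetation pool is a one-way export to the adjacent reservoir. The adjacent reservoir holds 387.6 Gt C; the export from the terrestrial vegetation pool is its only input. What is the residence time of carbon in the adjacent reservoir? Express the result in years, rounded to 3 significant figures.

6.83 yr

Balance the terrestrial vegetation pool: ΣF_in = 115.90 Gt C/yr.
Export to the adjacent reservoir = ΣF_in − (31.75 + 27.40) = 56.750 Gt C/yr.
At steady state the output of the adjacent reservoir equals its input, 56.750 Gt C/yr.
τ = M / F = 387.6 / 56.750 = 6.830 yr.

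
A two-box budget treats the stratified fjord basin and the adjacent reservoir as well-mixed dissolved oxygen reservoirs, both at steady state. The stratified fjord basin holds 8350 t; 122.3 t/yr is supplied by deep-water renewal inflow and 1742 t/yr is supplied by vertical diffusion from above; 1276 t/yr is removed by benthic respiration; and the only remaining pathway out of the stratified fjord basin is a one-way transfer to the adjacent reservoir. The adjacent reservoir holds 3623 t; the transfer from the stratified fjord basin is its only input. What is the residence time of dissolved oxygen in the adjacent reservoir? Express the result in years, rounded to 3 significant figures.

Balance the stratified fjord basin: ΣF_in = 122.3 + 1742 = 1864.3 t/yr.
Transfer to the adjacent reservoir = ΣF_in − (1276) = 588.30 t/yr.
At steady state the output of the adjacent reservoir equals its input, 588.30 t/yr.
τ = M / F = 3623 / 588.30 = 6.158 yr.

6.16 yr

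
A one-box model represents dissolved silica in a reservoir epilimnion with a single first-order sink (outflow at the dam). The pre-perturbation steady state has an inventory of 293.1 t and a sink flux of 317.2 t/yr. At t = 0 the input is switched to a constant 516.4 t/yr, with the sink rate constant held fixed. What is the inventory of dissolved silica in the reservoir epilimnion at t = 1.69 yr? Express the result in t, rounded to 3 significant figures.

448 t

Residence time τ = M₀/F₀ = 0.9240 yr. The eventual steady state is M_∞ = M₀·(F₁/F₀) = 293.1 × 516.4/317.2 = 477.17 t.
The anomaly ΔM(t) = M(t) − M_∞ decays as ΔM₀·e^(−t/τ) with ΔM₀ = 293.1 − 477.17 = −184.1 t.
At t = 1.69 yr, e^(−t/τ) = e^(−1.829) = 0.1606, so ΔM = −29.56 t and M = 477.17 − 29.56 = 447.61 t.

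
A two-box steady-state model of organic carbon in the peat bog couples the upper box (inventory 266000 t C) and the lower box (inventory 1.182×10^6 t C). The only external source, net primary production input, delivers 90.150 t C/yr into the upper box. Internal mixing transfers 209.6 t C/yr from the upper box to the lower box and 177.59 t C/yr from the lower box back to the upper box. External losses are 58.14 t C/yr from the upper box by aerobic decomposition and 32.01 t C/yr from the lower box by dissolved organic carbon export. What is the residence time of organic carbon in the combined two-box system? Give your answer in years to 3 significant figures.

16100 yr

Residence time in the combined system uses the total inventory and the total *external* removal — internal exchanges between the two boxes cancel.
M_total = 266000 + 1.182×10^6 = 1.4480×10^6 t C.
ΣF_external_out = 58.14 + 32.01 = 90.150 t C/yr.
τ = M_total / ΣF_ext = 1.4480×10^6 / 90.150 = 16060 yr.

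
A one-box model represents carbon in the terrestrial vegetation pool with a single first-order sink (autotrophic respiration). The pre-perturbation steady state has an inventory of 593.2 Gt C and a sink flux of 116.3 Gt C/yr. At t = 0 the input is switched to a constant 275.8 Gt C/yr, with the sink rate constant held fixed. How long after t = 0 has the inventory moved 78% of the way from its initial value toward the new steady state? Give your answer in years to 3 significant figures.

7.72 yr

τ = M₀/F₀ = 593.2/116.3 = 5.101 yr.
The remaining gap fraction is e^(−t/τ); 78% covered ⇒ e^(−t/τ) = 0.220.
t = −τ ln(0.220) = 5.101 × 1.514 = 7.723 yr.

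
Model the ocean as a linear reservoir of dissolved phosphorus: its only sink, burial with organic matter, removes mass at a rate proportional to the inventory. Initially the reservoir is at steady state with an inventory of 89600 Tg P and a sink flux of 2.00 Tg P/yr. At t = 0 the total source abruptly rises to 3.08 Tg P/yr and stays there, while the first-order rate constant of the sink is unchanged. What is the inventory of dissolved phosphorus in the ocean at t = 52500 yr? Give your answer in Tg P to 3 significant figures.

The sink rate constant is k = F₀/M₀ = 2.00/89600 = 2.232×10^-5 yr⁻¹.
Solving dM/dt = F₁ − kM with M(0) = M₀ gives M(t) = F₁/k + (M₀ − F₁/k)·e^(−kt).
F₁/k = 3.08/2.232×10^-5 = 137980 Tg P; kt = 2.232×10^-5 × 52500 = 1.172, e^(−kt) = 0.3098.
M(52500) = 137980 + (89600 − 137980) × 0.3098 = 137980 − 14990 = 123000 Tg P.

123000 Tg P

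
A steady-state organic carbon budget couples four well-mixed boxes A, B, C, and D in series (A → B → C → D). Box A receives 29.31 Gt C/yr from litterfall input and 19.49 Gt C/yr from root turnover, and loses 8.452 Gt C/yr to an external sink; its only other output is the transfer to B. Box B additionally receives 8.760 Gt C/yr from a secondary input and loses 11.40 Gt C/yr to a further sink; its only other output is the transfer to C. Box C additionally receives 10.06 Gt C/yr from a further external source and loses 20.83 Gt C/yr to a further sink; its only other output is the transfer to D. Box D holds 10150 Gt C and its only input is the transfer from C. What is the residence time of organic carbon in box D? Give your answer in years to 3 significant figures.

377 yr

Box A: F(A→B) = (29.31 + 19.49) − 8.452 = 40.348 Gt C/yr.
Box B: F(B→C) = (40.348 + 8.760) − 11.40 = 37.708 Gt C/yr.
Box C: F(C→D) = (37.708 + 10.06) − 20.83 = 26.938 Gt C/yr.
Box D throughput = its input = 26.938 Gt C/yr; τ = 10150 / 26.938 = 376.8 yr.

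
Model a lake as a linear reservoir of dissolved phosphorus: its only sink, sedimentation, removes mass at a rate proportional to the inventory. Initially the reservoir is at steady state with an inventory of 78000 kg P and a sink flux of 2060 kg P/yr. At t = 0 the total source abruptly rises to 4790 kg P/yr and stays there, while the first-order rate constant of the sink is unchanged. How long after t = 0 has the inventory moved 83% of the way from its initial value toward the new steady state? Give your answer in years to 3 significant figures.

67.1 yr

τ = M₀/F₀ = 78000/2060 = 37.86 yr.
The remaining gap fraction is e^(−t/τ); 83% covered ⇒ e^(−t/τ) = 0.170.
t = −τ ln(0.170) = 37.86 × 1.772 = 67.09 yr.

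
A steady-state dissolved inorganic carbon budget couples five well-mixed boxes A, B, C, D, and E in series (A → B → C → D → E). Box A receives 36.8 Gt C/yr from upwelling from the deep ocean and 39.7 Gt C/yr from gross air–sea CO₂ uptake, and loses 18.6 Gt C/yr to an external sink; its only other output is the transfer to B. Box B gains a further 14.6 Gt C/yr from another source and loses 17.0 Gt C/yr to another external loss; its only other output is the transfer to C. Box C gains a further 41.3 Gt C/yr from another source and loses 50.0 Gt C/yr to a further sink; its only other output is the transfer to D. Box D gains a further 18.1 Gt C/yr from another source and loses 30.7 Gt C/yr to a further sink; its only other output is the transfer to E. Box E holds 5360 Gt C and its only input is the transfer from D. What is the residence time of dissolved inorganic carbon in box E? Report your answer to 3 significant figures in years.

Box A: F(A→B) = (36.8 + 39.7) − 18.6 = 57.900 Gt C/yr.
Box B: F(B→C) = (57.900 + 14.6) − 17.0 = 55.500 Gt C/yr.
Box C: F(C→D) = (55.500 + 41.3) − 50.0 = 46.800 Gt C/yr.
Box D: F(D→E) = (46.800 + 18.1) − 30.7 = 34.200 Gt C/yr.
Box E throughput = its input = 34.200 Gt C/yr; τ = 5360 / 34.200 = 156.7 yr.

157 yr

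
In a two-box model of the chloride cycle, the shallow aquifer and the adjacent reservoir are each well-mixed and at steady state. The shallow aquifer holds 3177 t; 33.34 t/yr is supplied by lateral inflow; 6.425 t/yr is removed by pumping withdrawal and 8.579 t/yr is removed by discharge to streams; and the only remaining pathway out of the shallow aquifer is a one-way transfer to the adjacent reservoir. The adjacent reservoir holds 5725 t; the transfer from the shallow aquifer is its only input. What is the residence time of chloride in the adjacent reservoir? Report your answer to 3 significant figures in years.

312 yr

Balance the shallow aquifer: ΣF_in = 33.340 t/yr.
Transfer to the adjacent reservoir = ΣF_in − (6.425 + 8.579) = 18.336 t/yr.
At steady state the output of the adjacent reservoir equals its input, 18.336 t/yr.
τ = M / F = 5725 / 18.336 = 312.2 yr.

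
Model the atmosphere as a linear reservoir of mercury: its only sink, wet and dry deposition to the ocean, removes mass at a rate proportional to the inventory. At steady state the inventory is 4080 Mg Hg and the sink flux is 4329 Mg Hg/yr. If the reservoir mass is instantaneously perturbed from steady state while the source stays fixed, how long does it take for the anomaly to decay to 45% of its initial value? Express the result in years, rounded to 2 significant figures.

For a linear reservoir the anomaly decays as exp(−t/τ) with τ = M/F = 4080/4329 = 0.9425 yr.
exp(−t/τ) = 0.45 ⇒ t = −τ ln(0.45) = 0.9425 × 0.7985 = 0.7526 yr.

0.75 yr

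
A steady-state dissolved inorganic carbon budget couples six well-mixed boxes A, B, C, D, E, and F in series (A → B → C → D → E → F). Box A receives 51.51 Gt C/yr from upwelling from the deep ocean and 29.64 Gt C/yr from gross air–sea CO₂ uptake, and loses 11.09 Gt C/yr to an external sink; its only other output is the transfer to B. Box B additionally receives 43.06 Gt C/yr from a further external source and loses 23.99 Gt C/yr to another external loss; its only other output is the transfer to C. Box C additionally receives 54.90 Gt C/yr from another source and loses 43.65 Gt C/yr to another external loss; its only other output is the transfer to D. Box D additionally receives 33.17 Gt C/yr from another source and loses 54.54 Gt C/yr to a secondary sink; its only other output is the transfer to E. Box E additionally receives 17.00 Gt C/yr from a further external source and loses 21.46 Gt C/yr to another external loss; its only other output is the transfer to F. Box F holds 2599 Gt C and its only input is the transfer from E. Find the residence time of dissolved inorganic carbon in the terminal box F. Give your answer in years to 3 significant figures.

34.9 yr

Box A: F(A→B) = (51.51 + 29.64) − 11.09 = 70.060 Gt C/yr.
Box B: F(B→C) = (70.060 + 43.06) − 23.99 = 89.130 Gt C/yr.
Box C: F(C→D) = (89.130 + 54.90) − 43.65 = 100.38 Gt C/yr.
Box D: F(D→E) = (100.38 + 33.17) − 54.54 = 79.010 Gt C/yr.
Box E: F(E→F) = (79.010 + 17.00) − 21.46 = 74.550 Gt C/yr.
Box F throughput = its input = 74.550 Gt C/yr; τ = 2599 / 74.550 = 34.86 yr.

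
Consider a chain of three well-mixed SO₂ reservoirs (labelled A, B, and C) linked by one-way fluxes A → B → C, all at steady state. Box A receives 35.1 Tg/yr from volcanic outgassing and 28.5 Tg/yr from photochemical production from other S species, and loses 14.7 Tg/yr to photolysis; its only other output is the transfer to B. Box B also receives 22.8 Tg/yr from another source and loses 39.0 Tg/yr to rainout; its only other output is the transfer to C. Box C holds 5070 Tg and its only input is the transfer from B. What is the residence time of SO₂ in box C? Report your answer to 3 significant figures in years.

155 yr

Box A: F(A→B) = (35.1 + 28.5) − 14.7 = 48.900 Tg/yr.
Box B: F(B→C) = (48.900 + 22.8) − 39.0 = 32.700 Tg/yr.
Box C throughput = its input = 32.700 Tg/yr; τ = 5070 / 32.700 = 155.0 yr.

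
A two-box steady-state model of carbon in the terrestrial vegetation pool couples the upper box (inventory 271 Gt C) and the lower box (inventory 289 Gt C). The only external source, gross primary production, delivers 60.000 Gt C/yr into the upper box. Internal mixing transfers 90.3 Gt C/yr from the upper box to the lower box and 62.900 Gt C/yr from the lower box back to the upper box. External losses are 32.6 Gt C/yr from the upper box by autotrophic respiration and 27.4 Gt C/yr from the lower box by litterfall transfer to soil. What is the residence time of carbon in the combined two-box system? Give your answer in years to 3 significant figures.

9.33 yr

For the system as a whole, the A↔B exchange is internal and contributes nothing to the throughput; only the external sinks remove mass.
M_total = 271 + 289 = 560.00 Gt C.
ΣF_external_out = 32.6 + 27.4 = 60.000 Gt C/yr.
τ = M_total / ΣF_ext = 560.00 / 60.000 = 9.333 yr.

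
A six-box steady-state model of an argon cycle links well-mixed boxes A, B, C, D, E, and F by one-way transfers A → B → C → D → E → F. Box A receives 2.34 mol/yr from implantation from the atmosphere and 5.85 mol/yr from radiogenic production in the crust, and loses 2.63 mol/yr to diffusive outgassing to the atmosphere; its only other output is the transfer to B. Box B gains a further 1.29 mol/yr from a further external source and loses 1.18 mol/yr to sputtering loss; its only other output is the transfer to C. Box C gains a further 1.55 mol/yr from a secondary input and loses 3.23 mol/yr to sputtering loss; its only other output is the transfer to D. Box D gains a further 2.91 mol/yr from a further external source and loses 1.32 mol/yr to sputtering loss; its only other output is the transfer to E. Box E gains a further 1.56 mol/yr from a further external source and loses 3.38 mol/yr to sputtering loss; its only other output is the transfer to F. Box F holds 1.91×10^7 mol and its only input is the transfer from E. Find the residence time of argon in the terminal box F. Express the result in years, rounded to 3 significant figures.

5.08×10^6 yr

Box A: F(A→B) = (2.34 + 5.85) − 2.63 = 5.5600 mol/yr.
Box B: F(B→C) = (5.5600 + 1.29) − 1.18 = 5.6700 mol/yr.
Box C: F(C→D) = (5.6700 + 1.55) − 3.23 = 3.9900 mol/yr.
Box D: F(D→E) = (3.9900 + 2.91) − 1.32 = 5.5800 mol/yr.
Box E: F(E→F) = (5.5800 + 1.56) − 3.38 = 3.7600 mol/yr.
Box F throughput = its input = 3.7600 mol/yr; τ = 1.91×10^7 / 3.7600 = 5.080×10^6 yr.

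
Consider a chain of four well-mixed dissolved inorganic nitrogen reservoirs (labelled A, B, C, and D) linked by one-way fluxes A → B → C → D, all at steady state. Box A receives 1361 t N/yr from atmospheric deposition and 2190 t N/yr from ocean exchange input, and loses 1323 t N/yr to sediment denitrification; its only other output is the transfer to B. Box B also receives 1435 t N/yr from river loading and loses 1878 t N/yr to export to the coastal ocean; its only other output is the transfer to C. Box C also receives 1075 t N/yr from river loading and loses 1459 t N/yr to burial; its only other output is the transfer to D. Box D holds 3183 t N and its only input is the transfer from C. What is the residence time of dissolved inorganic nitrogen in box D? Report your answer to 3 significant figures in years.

2.27 yr

Box A: F(A→B) = (1361 + 2190) − 1323 = 2228.0 t N/yr.
Box B: F(B→C) = (2228.0 + 1435) − 1878 = 1785.0 t N/yr.
Box C: F(C→D) = (1785.0 + 1075) − 1459 = 1401.0 t N/yr.
Box D throughput = its input = 1401.0 t N/yr; τ = 3183 / 1401.0 = 2.272 yr.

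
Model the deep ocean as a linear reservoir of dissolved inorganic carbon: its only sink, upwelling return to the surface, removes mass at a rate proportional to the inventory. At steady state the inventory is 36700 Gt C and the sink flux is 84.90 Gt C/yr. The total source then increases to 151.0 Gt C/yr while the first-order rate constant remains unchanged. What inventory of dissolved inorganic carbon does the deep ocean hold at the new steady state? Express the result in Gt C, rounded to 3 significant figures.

65300 Gt C

Rate constant k = F/M = 84.90 / 36700 = 0.002313 yr⁻¹.
At the new steady state, source = k·M_new ⇒ M_new = 151.0 / 0.002313 = 65270 Gt C.
(Equivalently M_new = M × F_new/F_old = 36700 × 151.0/84.90.)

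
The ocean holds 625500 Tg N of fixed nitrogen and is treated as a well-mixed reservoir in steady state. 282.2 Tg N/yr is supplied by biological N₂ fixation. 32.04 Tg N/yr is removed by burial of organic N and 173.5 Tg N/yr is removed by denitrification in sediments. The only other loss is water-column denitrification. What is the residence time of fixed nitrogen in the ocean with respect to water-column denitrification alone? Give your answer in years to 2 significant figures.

At steady state ΣF_in = ΣF_out.
ΣF_in = 282.20 Tg N/yr.
Water-column denitrification flux = ΣF_in − (32.04 + 173.5) = 282.20 − 205.5 = 76.66 Tg N/yr.
τ = M / F = 625500 / 76.66 = 8159 yr.

8200 yr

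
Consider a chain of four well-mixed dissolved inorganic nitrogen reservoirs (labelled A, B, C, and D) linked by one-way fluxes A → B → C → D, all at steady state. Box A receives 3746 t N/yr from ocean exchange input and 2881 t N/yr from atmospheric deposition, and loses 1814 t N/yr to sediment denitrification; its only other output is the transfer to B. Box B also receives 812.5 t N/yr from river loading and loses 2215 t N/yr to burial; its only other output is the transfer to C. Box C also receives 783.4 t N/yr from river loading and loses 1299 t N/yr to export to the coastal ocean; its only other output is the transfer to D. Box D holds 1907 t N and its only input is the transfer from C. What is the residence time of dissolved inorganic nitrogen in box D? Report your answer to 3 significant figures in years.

0.659 yr

Box A: F(A→B) = (3746 + 2881) − 1814 = 4813.0 t N/yr.
Box B: F(B→C) = (4813.0 + 812.5) − 2215 = 3410.5 t N/yr.
Box C: F(C→D) = (3410.5 + 783.4) − 1299 = 2894.9 t N/yr.
Box D throughput = its input = 2894.9 t N/yr; τ = 1907 / 2894.9 = 0.6587 yr.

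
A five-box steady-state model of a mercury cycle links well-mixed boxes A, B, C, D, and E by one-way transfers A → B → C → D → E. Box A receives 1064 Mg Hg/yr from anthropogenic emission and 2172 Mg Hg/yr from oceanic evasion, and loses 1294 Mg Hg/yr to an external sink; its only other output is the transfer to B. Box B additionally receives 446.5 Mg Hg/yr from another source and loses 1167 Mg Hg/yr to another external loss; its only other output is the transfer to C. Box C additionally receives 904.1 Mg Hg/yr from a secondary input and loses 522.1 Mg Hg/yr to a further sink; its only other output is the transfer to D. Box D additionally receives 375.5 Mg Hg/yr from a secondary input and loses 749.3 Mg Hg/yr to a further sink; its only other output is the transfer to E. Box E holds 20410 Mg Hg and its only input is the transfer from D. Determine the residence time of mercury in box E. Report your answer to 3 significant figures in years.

Box A: F(A→B) = (1064 + 2172) − 1294 = 1942.0 Mg Hg/yr.
Box B: F(B→C) = (1942.0 + 446.5) − 1167 = 1221.5 Mg Hg/yr.
Box C: F(C→D) = (1221.5 + 904.1) − 522.1 = 1603.5 Mg Hg/yr.
Box D: F(D→E) = (1603.5 + 375.5) − 749.3 = 1229.7 Mg Hg/yr.
Box E throughput = its input = 1229.7 Mg Hg/yr; τ = 20410 / 1229.7 = 16.60 yr.

16.6 yr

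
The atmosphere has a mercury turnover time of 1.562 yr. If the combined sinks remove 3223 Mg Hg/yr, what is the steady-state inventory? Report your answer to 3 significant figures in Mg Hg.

5030 Mg Hg

τ = M/F ⇒ M = τ × F = 1.562 × 3223 = 5034 Mg Hg.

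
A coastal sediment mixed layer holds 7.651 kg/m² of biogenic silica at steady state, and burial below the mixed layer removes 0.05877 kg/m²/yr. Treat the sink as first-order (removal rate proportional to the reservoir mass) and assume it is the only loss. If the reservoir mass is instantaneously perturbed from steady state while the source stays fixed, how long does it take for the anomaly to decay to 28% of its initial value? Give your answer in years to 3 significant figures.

For a linear reservoir the anomaly decays as exp(−t/τ) with τ = M/F = 7.651/0.05877 = 130.2 yr.
exp(−t/τ) = 0.28 ⇒ t = −τ ln(0.28) = 130.2 × 1.273 = 165.7 yr.

166 yr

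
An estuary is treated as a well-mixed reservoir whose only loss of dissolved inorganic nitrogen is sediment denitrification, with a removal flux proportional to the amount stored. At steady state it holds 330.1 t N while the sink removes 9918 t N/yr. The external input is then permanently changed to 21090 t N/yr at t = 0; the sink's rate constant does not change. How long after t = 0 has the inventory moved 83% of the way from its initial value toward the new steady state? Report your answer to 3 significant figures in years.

τ = M₀/F₀ = 330.1/9918 = 0.03328 yr.
The remaining gap fraction is e^(−t/τ); 83% covered ⇒ e^(−t/τ) = 0.170.
t = −τ ln(0.170) = 0.03328 × 1.772 = 0.05898 yr.

0.0590 yr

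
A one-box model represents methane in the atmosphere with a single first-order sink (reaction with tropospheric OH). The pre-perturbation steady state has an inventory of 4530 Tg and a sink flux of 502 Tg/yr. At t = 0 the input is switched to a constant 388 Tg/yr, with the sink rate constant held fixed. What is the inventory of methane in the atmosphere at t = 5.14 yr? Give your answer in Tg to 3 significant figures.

Residence time τ = M₀/F₀ = 9.024 yr. The eventual steady state is M_∞ = M₀·(F₁/F₀) = 4530 × 388/502 = 3501.3 Tg.
The anomaly ΔM(t) = M(t) − M_∞ decays as ΔM₀·e^(−t/τ) with ΔM₀ = 4530 − 3501.3 = 1029 Tg.
At t = 5.14 yr, e^(−t/τ) = e^(−0.5696) = 0.5658, so ΔM = 582.0 Tg and M = 3501.3 + 582.0 = 4083.3 Tg.

4080 Tg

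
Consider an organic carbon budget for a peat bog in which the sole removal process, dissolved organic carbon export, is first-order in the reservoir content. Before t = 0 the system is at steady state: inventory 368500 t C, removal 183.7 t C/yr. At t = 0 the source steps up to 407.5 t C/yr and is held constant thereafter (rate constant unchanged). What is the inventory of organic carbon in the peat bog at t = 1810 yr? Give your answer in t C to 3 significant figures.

635000 t C

Residence time τ = M₀/F₀ = 2006 yr. The eventual steady state is M_∞ = M₀·(F₁/F₀) = 368500 × 407.5/183.7 = 817440 t C.
The anomaly ΔM(t) = M(t) − M_∞ decays as ΔM₀·e^(−t/τ) with ΔM₀ = 368500 − 817440 = −448900 t C.
At t = 1810 yr, e^(−t/τ) = e^(−0.9023) = 0.4056, so ΔM = −182100 t C and M = 817440 − 182100 = 635330 t C.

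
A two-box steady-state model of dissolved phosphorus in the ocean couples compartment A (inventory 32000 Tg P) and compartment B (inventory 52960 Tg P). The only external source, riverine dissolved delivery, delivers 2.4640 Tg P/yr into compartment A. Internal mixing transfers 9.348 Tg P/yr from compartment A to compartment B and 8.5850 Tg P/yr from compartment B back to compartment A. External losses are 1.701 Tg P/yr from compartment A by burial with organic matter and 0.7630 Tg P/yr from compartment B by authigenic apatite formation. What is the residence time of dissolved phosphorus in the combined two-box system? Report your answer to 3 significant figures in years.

34500 yr

For the system as a whole, the A↔B exchange is internal and contributes nothing to the throughput; only the external sinks remove mass.
M_total = 32000 + 52960 = 84960 Tg P.
ΣF_external_out = 1.701 + 0.7630 = 2.4640 Tg P/yr.
τ = M_total / ΣF_ext = 84960 / 2.4640 = 34480 yr.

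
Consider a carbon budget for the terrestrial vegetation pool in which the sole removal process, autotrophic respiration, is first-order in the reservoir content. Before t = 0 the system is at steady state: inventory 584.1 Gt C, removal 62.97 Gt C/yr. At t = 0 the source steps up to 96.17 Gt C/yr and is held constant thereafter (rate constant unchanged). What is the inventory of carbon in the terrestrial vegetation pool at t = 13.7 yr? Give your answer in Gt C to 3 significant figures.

822 Gt C

τ = M₀/F₀ = 584.1/62.97 = 9.276 yr; rate constant k = 1/τ.
New steady state M_∞ = F₁/k = F₁·τ = 96.17 × 9.276 = 892.06 Gt C.
M(t) = M_∞ + (M₀ − M_∞)·e^(−t/τ); t/τ = 13.7/9.276 = 1.477, so e^(−t/τ) = 0.2283.
M(t) = 892.06 − 308.0 × 0.2283 = 821.74 Gt C.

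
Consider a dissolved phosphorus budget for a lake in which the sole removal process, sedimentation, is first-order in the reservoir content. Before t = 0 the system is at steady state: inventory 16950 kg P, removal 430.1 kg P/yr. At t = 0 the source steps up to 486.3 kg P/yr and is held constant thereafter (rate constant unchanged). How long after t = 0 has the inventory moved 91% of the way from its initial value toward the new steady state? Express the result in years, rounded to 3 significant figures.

τ = M₀/F₀ = 16950/430.1 = 39.41 yr.
The remaining gap fraction is e^(−t/τ); 91% covered ⇒ e^(−t/τ) = 0.0900.
t = −τ ln(0.0900) = 39.41 × 2.408 = 94.90 yr.

94.9 yr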